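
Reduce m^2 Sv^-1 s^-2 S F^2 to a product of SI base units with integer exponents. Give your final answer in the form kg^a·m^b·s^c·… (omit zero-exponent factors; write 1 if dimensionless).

Sv = J/kg (equivalent dose = energy per mass),
    = m²·s⁻².
So Sv⁻¹ = m⁻²·s².
S = 1/Ω (conductance is reciprocal resistance),
    = kg⁻¹·m⁻²·s³·A².
F = C/V (capacitance = charge per voltage),
    = A·s/(kg·m²·s⁻³·A⁻¹) (substituting C and V),
    = kg⁻¹·m⁻²·s⁴·A².
So F² = kg⁻²·m⁻⁴·s⁸·A⁴.
Combining: m²·Sv⁻¹·s⁻²·S·F² = m² · (m⁻²·s²) · s⁻² · (kg⁻¹·m⁻²·s³·A²) · (kg⁻²·m⁻⁴·s⁸·A⁴) = kg⁻³·m⁻⁶·s¹¹·A⁶.

kg⁻³·m⁻⁶·s¹¹·A⁶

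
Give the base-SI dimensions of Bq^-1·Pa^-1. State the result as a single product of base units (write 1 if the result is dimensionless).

Bq = s⁻¹.
So Bq⁻¹ = s.
Pa = kg·m⁻¹·s⁻².
So Pa⁻¹ = kg⁻¹·m·s².
Combining: Bq⁻¹·Pa⁻¹ = s · (kg⁻¹·m·s²) = kg⁻¹·m·s³.

kg⁻¹·m·s³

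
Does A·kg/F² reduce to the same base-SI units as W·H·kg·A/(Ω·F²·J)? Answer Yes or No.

Left side:
  F = kg⁻¹·m⁻²·s⁴·A².
  So F⁻² = kg²·m⁴·s⁻⁸·A⁻⁴.
  Combining: F⁻²·A·kg = (kg²·m⁴·s⁻⁸·A⁻⁴) · A · kg = kg³·m⁴·s⁻⁸·A⁻³.
Right side:
  W = kg·m²·s⁻³.
  H = kg·m²·s⁻²·A⁻².
  Ω = kg·m²·s⁻³·A⁻².
  So Ω⁻¹ = kg⁻¹·m⁻²·s³·A².
  F = kg⁻¹·m⁻²·s⁴·A².
  So F⁻² = kg²·m⁴·s⁻⁸·A⁻⁴.
  J = kg·m²·s⁻².
  So J⁻¹ = kg⁻¹·m⁻²·s².
  Combining: W·H·kg·Ω⁻¹·F⁻²·A·J⁻¹ = (kg·m²·s⁻³) · (kg·m²·s⁻²·A⁻²) · kg · (kg⁻¹·m⁻²·s³·A²) · (kg²·m⁴·s⁻⁸·A⁻⁴) · A · (kg⁻¹·m⁻²·s²) = kg³·m⁴·s⁻⁸·A⁻³.
Both reduce to kg³·m⁴·s⁻⁸·A⁻³.

Yes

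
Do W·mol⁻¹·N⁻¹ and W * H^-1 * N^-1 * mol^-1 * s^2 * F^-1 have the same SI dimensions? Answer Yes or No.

Left side:
  W = kg·m²·s⁻³.
  N = kg·m·s⁻².
  So N⁻¹ = kg⁻¹·m⁻¹·s².
  Combining: W·mol⁻¹·N⁻¹ = (kg·m²·s⁻³) · mol⁻¹ · (kg⁻¹·m⁻¹·s²) = m·s⁻¹·mol⁻¹.
Right side:
  W = J/s (power = energy per time),
      = kg·m²·s⁻³.
  H = Wb/A (inductance = flux per current),
      = kg·m²·s⁻²·A⁻².
  So H⁻¹ = kg⁻¹·m⁻²·s²·A².
  N = kg·m/s² = kg·m·s⁻² (force = mass × acceleration).
  So N⁻¹ = kg⁻¹·m⁻¹·s².
  F = C/V (capacitance = charge per voltage),
      = A·s/(kg·m²·s⁻³·A⁻¹) (substituting C and V),
      = kg⁻¹·m⁻²·s⁴·A².
  So F⁻¹ = kg·m²·s⁻⁴·A⁻².
  Combining: W·H⁻¹·N⁻¹·mol⁻¹·s²·F⁻¹ = (kg·m²·s⁻³) · (kg⁻¹·m⁻²·s²·A²) · (kg⁻¹·m⁻¹·s²) · mol⁻¹ · s² · (kg·m²·s⁻⁴·A⁻²) = m·s⁻¹·mol⁻¹.
Both reduce to m·s⁻¹·mol⁻¹.

Yes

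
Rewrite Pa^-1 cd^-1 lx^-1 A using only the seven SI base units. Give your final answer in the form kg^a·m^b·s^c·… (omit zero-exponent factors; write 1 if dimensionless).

kg⁻¹·m³·s²·A·cd⁻²

Pa = N/m² (pressure = force per area),
    = kg·m⁻¹·s⁻².
So Pa⁻¹ = kg⁻¹·m·s².
lx = lm/m² (illuminance = luminous flux per area),
    = m⁻²·cd.
So lx⁻¹ = m²·cd⁻¹.
Combining: Pa⁻¹·cd⁻¹·lx⁻¹·A = (kg⁻¹·m·s²) · cd⁻¹ · (m²·cd⁻¹) · A = kg⁻¹·m³·s²·A·cd⁻².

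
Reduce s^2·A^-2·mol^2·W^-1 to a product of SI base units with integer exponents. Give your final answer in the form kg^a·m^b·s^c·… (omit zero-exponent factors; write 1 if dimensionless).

kg⁻¹·m⁻²·s⁵·A⁻²·mol²

W = J/s (power = energy per time),
    = kg·m²·s⁻³.
So W⁻¹ = kg⁻¹·m⁻²·s³.
Combining: s²·A⁻²·mol²·W⁻¹ = s² · A⁻² · mol² · (kg⁻¹·m⁻²·s³) = kg⁻¹·m⁻²·s⁵·A⁻²·mol².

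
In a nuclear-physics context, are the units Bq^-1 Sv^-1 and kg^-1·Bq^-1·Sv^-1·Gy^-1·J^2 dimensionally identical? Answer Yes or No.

No

Left side:
  Bq = 1/s = s⁻¹ (activity is decays per second).
  So Bq⁻¹ = s.
  Sv = J/kg (equivalent dose = energy per mass),
      = m²·s⁻².
  So Sv⁻¹ = m⁻²·s².
  Combining: Bq⁻¹·Sv⁻¹ = s · (m⁻²·s²) = m⁻²·s³.
Right side:
  Bq = s⁻¹.
  So Bq⁻¹ = s.
  Sv = m²·s⁻².
  So Sv⁻¹ = m⁻²·s².
  Gy = m²·s⁻².
  So Gy⁻¹ = m⁻²·s².
  J = kg·m²·s⁻².
  So J² = kg²·m⁴·s⁻⁴.
  Combining: kg⁻¹·Bq⁻¹·Sv⁻¹·Gy⁻¹·J² = kg⁻¹ · s · (m⁻²·s²) · (m⁻²·s²) · (kg²·m⁴·s⁻⁴) = kg·s.
Left is m⁻²·s³; right is kg·s — different.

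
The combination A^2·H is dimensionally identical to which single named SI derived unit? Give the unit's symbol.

J

H = kg·m²·s⁻²·A⁻².
Combining: A²·H = A² · (kg·m²·s⁻²·A⁻²) = kg·m²·s⁻².
kg·m²·s⁻² is the base-SI form of the joule.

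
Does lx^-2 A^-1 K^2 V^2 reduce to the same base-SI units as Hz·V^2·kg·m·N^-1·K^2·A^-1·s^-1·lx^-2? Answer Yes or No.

Yes

Left side:
  lx = lm/m² (illuminance = luminous flux per area),
      = m⁻²·cd.
  So lx⁻² = m⁴·cd⁻².
  V = W/A (potential = power per current),
      = kg·m²·s⁻³·A⁻¹.
  So V² = kg²·m⁴·s⁻⁶·A⁻².
  Combining: lx⁻²·A⁻¹·K²·V² = (m⁴·cd⁻²) · A⁻¹ · K² · (kg²·m⁴·s⁻⁶·A⁻²) = kg²·m⁸·s⁻⁶·A⁻³·K²·cd⁻².
Right side:
  Hz = 1/s = s⁻¹ (frequency is cycles per second).
  V = W/A (potential = power per current),
      = kg·m²·s⁻³·A⁻¹.
  So V² = kg²·m⁴·s⁻⁶·A⁻².
  N = kg·m/s² = kg·m·s⁻² (force = mass × acceleration).
  So N⁻¹ = kg⁻¹·m⁻¹·s².
  lx = lm/m² (illuminance = luminous flux per area),
      = m⁻²·cd.
  So lx⁻² = m⁴·cd⁻².
  Combining: Hz·V²·kg·m·N⁻¹·K²·A⁻¹·s⁻¹·lx⁻² = s⁻¹ · (kg²·m⁴·s⁻⁶·A⁻²) · kg · m · (kg⁻¹·m⁻¹·s²) · K² · A⁻¹ · s⁻¹ · (m⁴·cd⁻²) = kg²·m⁸·s⁻⁶·A⁻³·K²·cd⁻².
Both reduce to kg²·m⁸·s⁻⁶·A⁻³·K²·cd⁻².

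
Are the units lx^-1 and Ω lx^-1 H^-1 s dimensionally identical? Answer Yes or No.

Left side:
  lx = m⁻²·cd.
  So lx⁻¹ = m²·cd⁻¹.
Right side:
  Ω = V/A (resistance = voltage per current),
      = kg·m²·s⁻³·A⁻².
  lx = lm/m² (illuminance = luminous flux per area),
      = m⁻²·cd.
  So lx⁻¹ = m²·cd⁻¹.
  H = Wb/A (inductance = flux per current),
      = kg·m²·s⁻²·A⁻².
  So H⁻¹ = kg⁻¹·m⁻²·s²·A².
  Combining: Ω·lx⁻¹·H⁻¹·s = (kg·m²·s⁻³·A⁻²) · (m²·cd⁻¹) · (kg⁻¹·m⁻²·s²·A²) · s = m²·cd⁻¹.
Both reduce to m²·cd⁻¹.

Yes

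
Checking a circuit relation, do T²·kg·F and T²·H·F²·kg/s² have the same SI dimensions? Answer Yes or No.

Yes

Left side:
  T = Wb/m² (flux density = flux per area),
      = kg·s⁻²·A⁻¹.
  So T² = kg²·s⁻⁴·A⁻².
  F = C/V (capacitance = charge per voltage),
      = A·s/(kg·m²·s⁻³·A⁻¹) (substituting C and V),
      = kg⁻¹·m⁻²·s⁴·A².
  Combining: T²·kg·F = (kg²·s⁻⁴·A⁻²) · kg · (kg⁻¹·m⁻²·s⁴·A²) = kg²·m⁻².
Right side:
  T = Wb/m² (flux density = flux per area),
      = kg·s⁻²·A⁻¹.
  So T² = kg²·s⁻⁴·A⁻².
  H = Wb/A (inductance = flux per current),
      = kg·m²·s⁻²·A⁻².
  F = C/V (capacitance = charge per voltage),
      = A·s/(kg·m²·s⁻³·A⁻¹) (substituting C and V),
      = kg⁻¹·m⁻²·s⁴·A².
  So F² = kg⁻²·m⁻⁴·s⁸·A⁴.
  Combining: T²·H·F²·kg·s⁻² = (kg²·s⁻⁴·A⁻²) · (kg·m²·s⁻²·A⁻²) · (kg⁻²·m⁻⁴·s⁸·A⁴) · kg · s⁻² = kg²·m⁻².
Both reduce to kg²·m⁻².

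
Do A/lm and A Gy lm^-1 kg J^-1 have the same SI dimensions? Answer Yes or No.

Yes

Left side:
  lm = cd.
  So lm⁻¹ = cd⁻¹.
  Combining: A·lm⁻¹ = A · cd⁻¹ = A·cd⁻¹.
Right side:
  Gy = m²·s⁻².
  lm = cd.
  So lm⁻¹ = cd⁻¹.
  J = kg·m²·s⁻².
  So J⁻¹ = kg⁻¹·m⁻²·s².
  Combining: A·Gy·lm⁻¹·kg·J⁻¹ = A · (m²·s⁻²) · cd⁻¹ · kg · (kg⁻¹·m⁻²·s²) = A·cd⁻¹.
Both reduce to A·cd⁻¹.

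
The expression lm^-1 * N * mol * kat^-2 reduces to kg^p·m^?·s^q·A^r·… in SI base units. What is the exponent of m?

1

lm = cd·sr = cd (luminous flux; sr is dimensionless).
So lm⁻¹ = cd⁻¹.
N = kg·m/s² = kg·m·s⁻² (force = mass × acceleration).
kat = mol/s = s⁻¹·mol (catalytic activity).
So kat⁻² = s²·mol⁻².
Combining: lm⁻¹·N·mol·kat⁻² = cd⁻¹ · (kg·m·s⁻²) · mol · (s²·mol⁻²) = kg·m·mol⁻¹·cd⁻¹.
The exponent of m is 1.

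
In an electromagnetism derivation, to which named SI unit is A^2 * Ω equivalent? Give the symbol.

Ω = V/A (resistance = voltage per current),
    = kg·m²·s⁻³·A⁻².
Combining: A²·Ω = A² · (kg·m²·s⁻³·A⁻²) = kg·m²·s⁻³.
kg·m²·s⁻³ is the base-SI form of the watt.

W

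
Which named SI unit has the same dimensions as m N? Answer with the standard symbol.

J

N = kg·m/s² = kg·m·s⁻² (force = mass × acceleration).
Combining: m·N = m · (kg·m·s⁻²) = kg·m²·s⁻².
kg·m²·s⁻² is the base-SI form of the joule.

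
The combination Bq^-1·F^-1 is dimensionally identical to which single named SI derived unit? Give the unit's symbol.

Bq = 1/s = s⁻¹ (activity is decays per second).
So Bq⁻¹ = s.
F = C/V (capacitance = charge per voltage),
    = A·s/(kg·m²·s⁻³·A⁻¹) (substituting C and V),
    = kg⁻¹·m⁻²·s⁴·A².
So F⁻¹ = kg·m²·s⁻⁴·A⁻².
Combining: Bq⁻¹·F⁻¹ = s · (kg·m²·s⁻⁴·A⁻²) = kg·m²·s⁻³·A⁻².
kg·m²·s⁻³·A⁻² is the base-SI form of the ohm.

Ω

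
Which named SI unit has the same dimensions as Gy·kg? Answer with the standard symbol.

J

Gy = J/kg (absorbed dose = energy per mass),
    = m²·s⁻².
Combining: Gy·kg = (m²·s⁻²) · kg = kg·m²·s⁻².
kg·m²·s⁻² is the base-SI form of the joule.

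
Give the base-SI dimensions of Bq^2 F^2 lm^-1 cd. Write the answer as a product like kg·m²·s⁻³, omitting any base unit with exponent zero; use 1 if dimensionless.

Bq = 1/s = s⁻¹ (activity is decays per second).
So Bq² = s⁻².
F = C/V (capacitance = charge per voltage),
    = A·s/(kg·m²·s⁻³·A⁻¹) (substituting C and V),
    = kg⁻¹·m⁻²·s⁴·A².
So F² = kg⁻²·m⁻⁴·s⁸·A⁴.
lm = cd·sr = cd (luminous flux; sr is dimensionless).
So lm⁻¹ = cd⁻¹.
Combining: Bq²·F²·lm⁻¹·cd = s⁻² · (kg⁻²·m⁻⁴·s⁸·A⁴) · cd⁻¹ · cd = kg⁻²·m⁻⁴·s⁶·A⁴.

kg⁻²·m⁻⁴·s⁶·A⁴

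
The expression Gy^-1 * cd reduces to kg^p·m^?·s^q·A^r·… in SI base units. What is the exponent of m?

Gy = m²·s⁻².
So Gy⁻¹ = m⁻²·s².
Combining: Gy⁻¹·cd = (m⁻²·s²) · cd = m⁻²·s²·cd.
The exponent of m is -2.

-2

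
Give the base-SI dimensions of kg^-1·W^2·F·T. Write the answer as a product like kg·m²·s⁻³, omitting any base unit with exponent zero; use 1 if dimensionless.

W = J/s (power = energy per time),
    = kg·m²·s⁻³.
So W² = kg²·m⁴·s⁻⁶.
F = C/V (capacitance = charge per voltage),
    = A·s/(kg·m²·s⁻³·A⁻¹) (substituting C and V),
    = kg⁻¹·m⁻²·s⁴·A².
T = Wb/m² (flux density = flux per area),
    = kg·s⁻²·A⁻¹.
Combining: kg⁻¹·W²·F·T = kg⁻¹ · (kg²·m⁴·s⁻⁶) · (kg⁻¹·m⁻²·s⁴·A²) · (kg·s⁻²·A⁻¹) = kg·m²·s⁻⁴·A.

kg·m²·s⁻⁴·A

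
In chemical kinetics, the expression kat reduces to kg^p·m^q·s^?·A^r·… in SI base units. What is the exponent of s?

kat = mol/s = s⁻¹·mol (catalytic activity).
The exponent of s is -1.

-1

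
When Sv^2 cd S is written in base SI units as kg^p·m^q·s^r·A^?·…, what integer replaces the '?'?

2

Sv = m²·s⁻².
So Sv² = m⁴·s⁻⁴.
S = kg⁻¹·m⁻²·s³·A².
Combining: Sv²·cd·S = (m⁴·s⁻⁴) · cd · (kg⁻¹·m⁻²·s³·A²) = kg⁻¹·m²·s⁻¹·A²·cd.
The exponent of A is 2.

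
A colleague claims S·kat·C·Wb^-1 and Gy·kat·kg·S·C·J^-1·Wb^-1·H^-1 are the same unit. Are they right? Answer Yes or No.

Left side:
  S = kg⁻¹·m⁻²·s³·A².
  kat = s⁻¹·mol.
  C = s·A.
  Wb = kg·m²·s⁻²·A⁻¹.
  So Wb⁻¹ = kg⁻¹·m⁻²·s²·A.
  Combining: S·kat·C·Wb⁻¹ = (kg⁻¹·m⁻²·s³·A²) · (s⁻¹·mol) · (s·A) · (kg⁻¹·m⁻²·s²·A) = kg⁻²·m⁻⁴·s⁵·A⁴·mol.
Right side:
  Gy = m²·s⁻².
  kat = s⁻¹·mol.
  S = kg⁻¹·m⁻²·s³·A².
  C = s·A.
  J = kg·m²·s⁻².
  So J⁻¹ = kg⁻¹·m⁻²·s².
  Wb = kg·m²·s⁻²·A⁻¹.
  So Wb⁻¹ = kg⁻¹·m⁻²·s²·A.
  H = kg·m²·s⁻²·A⁻².
  So H⁻¹ = kg⁻¹·m⁻²·s²·A².
  Combining: Gy·kat·kg·S·C·J⁻¹·Wb⁻¹·H⁻¹ = (m²·s⁻²) · (s⁻¹·mol) · kg · (kg⁻¹·m⁻²·s³·A²) · (s·A) · (kg⁻¹·m⁻²·s²) · (kg⁻¹·m⁻²·s²·A) · (kg⁻¹·m⁻²·s²·A²) = kg⁻³·m⁻⁶·s⁷·A⁶·mol.
Left is kg⁻²·m⁻⁴·s⁵·A⁴·mol; right is kg⁻³·m⁻⁶·s⁷·A⁶·mol — different.

No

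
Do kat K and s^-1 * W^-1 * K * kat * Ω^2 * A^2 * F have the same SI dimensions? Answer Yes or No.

Yes

Left side:
  kat = mol/s = s⁻¹·mol (catalytic activity).
  Combining: kat·K = (s⁻¹·mol) · K = s⁻¹·K·mol.
Right side:
  W = J/s (power = energy per time),
      = kg·m²·s⁻³.
  So W⁻¹ = kg⁻¹·m⁻²·s³.
  kat = mol/s = s⁻¹·mol (catalytic activity).
  Ω = V/A (resistance = voltage per current),
      = kg·m²·s⁻³·A⁻².
  So Ω² = kg²·m⁴·s⁻⁶·A⁻⁴.
  F = C/V (capacitance = charge per voltage),
      = A·s/(kg·m²·s⁻³·A⁻¹) (substituting C and V),
      = kg⁻¹·m⁻²·s⁴·A².
  Combining: s⁻¹·W⁻¹·K·kat·Ω²·A²·F = s⁻¹ · (kg⁻¹·m⁻²·s³) · K · (s⁻¹·mol) · (kg²·m⁴·s⁻⁶·A⁻⁴) · A² · (kg⁻¹·m⁻²·s⁴·A²) = s⁻¹·K·mol.
Both reduce to s⁻¹·K·mol.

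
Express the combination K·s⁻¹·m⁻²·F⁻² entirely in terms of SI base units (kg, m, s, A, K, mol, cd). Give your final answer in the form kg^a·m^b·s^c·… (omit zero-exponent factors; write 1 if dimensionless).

kg²·m²·s⁻⁹·A⁻⁴·K

F = C/V (capacitance = charge per voltage),
    = A·s/(kg·m²·s⁻³·A⁻¹) (substituting C and V),
    = kg⁻¹·m⁻²·s⁴·A².
So F⁻² = kg²·m⁴·s⁻⁸·A⁻⁴.
Combining: K·s⁻¹·m⁻²·F⁻² = K · s⁻¹ · m⁻² · (kg²·m⁴·s⁻⁸·A⁻⁴) = kg²·m²·s⁻⁹·A⁻⁴·K.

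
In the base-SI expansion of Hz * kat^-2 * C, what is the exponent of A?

1

Hz = 1/s = s⁻¹ (frequency is cycles per second).
kat = mol/s = s⁻¹·mol (catalytic activity).
So kat⁻² = s²·mol⁻².
C = A·s = s·A (charge = current × time).
Combining: Hz·kat⁻²·C = s⁻¹ · (s²·mol⁻²) · (s·A) = s²·A·mol⁻².
The exponent of A is 1.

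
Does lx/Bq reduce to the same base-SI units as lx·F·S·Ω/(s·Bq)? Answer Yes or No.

No

Left side:
  Bq = 1/s = s⁻¹ (activity is decays per second).
  So Bq⁻¹ = s.
  lx = lm/m² (illuminance = luminous flux per area),
      = m⁻²·cd.
  Combining: Bq⁻¹·lx = s · (m⁻²·cd) = m⁻²·s·cd.
Right side:
  lx = m⁻²·cd.
  F = kg⁻¹·m⁻²·s⁴·A².
  S = kg⁻¹·m⁻²·s³·A².
  Bq = s⁻¹.
  So Bq⁻¹ = s.
  Ω = kg·m²·s⁻³·A⁻².
  Combining: lx·F·S·s⁻¹·Bq⁻¹·Ω = (m⁻²·cd) · (kg⁻¹·m⁻²·s⁴·A²) · (kg⁻¹·m⁻²·s³·A²) · s⁻¹ · s · (kg·m²·s⁻³·A⁻²) = kg⁻¹·m⁻⁴·s⁴·A²·cd.
Left is m⁻²·s·cd; right is kg⁻¹·m⁻⁴·s⁴·A²·cd — different.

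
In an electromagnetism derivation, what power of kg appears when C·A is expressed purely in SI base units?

0

C = s·A.
Combining: C·A = (s·A) · A = s·A².
The exponent of kg is 0.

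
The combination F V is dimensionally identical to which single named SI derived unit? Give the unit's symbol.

F = C/V (capacitance = charge per voltage),
    = A·s/(kg·m²·s⁻³·A⁻¹) (substituting C and V),
    = kg⁻¹·m⁻²·s⁴·A².
V = W/A (potential = power per current),
    = kg·m²·s⁻³·A⁻¹.
Combining: F·V = (kg⁻¹·m⁻²·s⁴·A²) · (kg·m²·s⁻³·A⁻¹) = s·A.
s·A is the base-SI form of the coulomb.

C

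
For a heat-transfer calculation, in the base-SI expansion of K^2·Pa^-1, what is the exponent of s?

2

Pa = N/m² (pressure = force per area),
    = kg·m⁻¹·s⁻².
So Pa⁻¹ = kg⁻¹·m·s².
Combining: K²·Pa⁻¹ = K² · (kg⁻¹·m·s²) = kg⁻¹·m·s²·K².
The exponent of s is 2.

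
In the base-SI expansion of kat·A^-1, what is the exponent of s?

-1

kat = s⁻¹·mol.
Combining: kat·A⁻¹ = (s⁻¹·mol) · A⁻¹ = s⁻¹·A⁻¹·mol.
The exponent of s is -1.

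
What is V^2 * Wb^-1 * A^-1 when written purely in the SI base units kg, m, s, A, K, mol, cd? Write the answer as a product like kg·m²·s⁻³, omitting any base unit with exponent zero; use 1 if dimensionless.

V = W/A (potential = power per current),
    = kg·m²·s⁻³·A⁻¹.
So V² = kg²·m⁴·s⁻⁶·A⁻².
Wb = V·s (flux: a volt is a weber per second),
    = kg·m²·s⁻²·A⁻¹.
So Wb⁻¹ = kg⁻¹·m⁻²·s²·A.
Combining: V²·Wb⁻¹·A⁻¹ = (kg²·m⁴·s⁻⁶·A⁻²) · (kg⁻¹·m⁻²·s²·A) · A⁻¹ = kg·m²·s⁻⁴·A⁻².

kg·m²·s⁻⁴·A⁻²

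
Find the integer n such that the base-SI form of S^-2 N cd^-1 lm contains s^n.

S = kg⁻¹·m⁻²·s³·A².
So S⁻² = kg²·m⁴·s⁻⁶·A⁻⁴.
N = kg·m·s⁻².
lm = cd.
Combining: S⁻²·N·cd⁻¹·lm = (kg²·m⁴·s⁻⁶·A⁻⁴) · (kg·m·s⁻²) · cd⁻¹ · cd = kg³·m⁵·s⁻⁸·A⁻⁴.
The exponent of s is -8.

-8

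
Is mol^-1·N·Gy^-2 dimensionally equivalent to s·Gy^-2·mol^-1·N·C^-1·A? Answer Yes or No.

Yes

Left side:
  N = kg·m·s⁻².
  Gy = m²·s⁻².
  So Gy⁻² = m⁻⁴·s⁴.
  Combining: mol⁻¹·N·Gy⁻² = mol⁻¹ · (kg·m·s⁻²) · (m⁻⁴·s⁴) = kg·m⁻³·s²·mol⁻¹.
Right side:
  Gy = J/kg (absorbed dose = energy per mass),
      = m²·s⁻².
  So Gy⁻² = m⁻⁴·s⁴.
  N = kg·m/s² = kg·m·s⁻² (force = mass × acceleration).
  C = A·s = s·A (charge = current × time).
  So C⁻¹ = s⁻¹·A⁻¹.
  Combining: s·Gy⁻²·mol⁻¹·N·C⁻¹·A = s · (m⁻⁴·s⁴) · mol⁻¹ · (kg·m·s⁻²) · (s⁻¹·A⁻¹) · A = kg·m⁻³·s²·mol⁻¹.
Both reduce to kg·m⁻³·s²·mol⁻¹.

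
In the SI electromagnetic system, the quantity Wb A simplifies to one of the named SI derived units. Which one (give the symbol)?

Wb = V·s (flux: a volt is a weber per second),
    = kg·m²·s⁻²·A⁻¹.
Combining: Wb·A = (kg·m²·s⁻²·A⁻¹) · A = kg·m²·s⁻².
kg·m²·s⁻² is the base-SI form of the joule.

J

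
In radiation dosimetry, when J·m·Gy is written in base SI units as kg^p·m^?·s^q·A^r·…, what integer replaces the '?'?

J = N·m (work = force × distance),
    = kg·m²·s⁻².
Gy = J/kg (absorbed dose = energy per mass),
    = m²·s⁻².
Combining: J·m·Gy = (kg·m²·s⁻²) · m · (m²·s⁻²) = kg·m⁵·s⁻⁴.
The exponent of m is 5.

5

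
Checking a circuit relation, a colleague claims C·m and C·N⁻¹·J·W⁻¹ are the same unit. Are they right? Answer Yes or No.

Left side:
  C = A·s = s·A (charge = current × time).
  Combining: C·m = (s·A) · m = m·s·A.
Right side:
  C = s·A.
  N = kg·m·s⁻².
  So N⁻¹ = kg⁻¹·m⁻¹·s².
  J = kg·m²·s⁻².
  W = kg·m²·s⁻³.
  So W⁻¹ = kg⁻¹·m⁻²·s³.
  Combining: C·N⁻¹·J·W⁻¹ = (s·A) · (kg⁻¹·m⁻¹·s²) · (kg·m²·s⁻²) · (kg⁻¹·m⁻²·s³) = kg⁻¹·m⁻¹·s⁴·A.
Left is m·s·A; right is kg⁻¹·m⁻¹·s⁴·A — different.

No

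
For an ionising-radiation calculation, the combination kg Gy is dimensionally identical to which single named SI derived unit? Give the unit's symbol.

J

Gy = J/kg (absorbed dose = energy per mass),
    = m²·s⁻².
Combining: kg·Gy = kg · (m²·s⁻²) = kg·m²·s⁻².
kg·m²·s⁻² is the base-SI form of the joule.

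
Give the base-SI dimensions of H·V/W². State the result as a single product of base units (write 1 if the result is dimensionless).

H = Wb/A (inductance = flux per current),
    = kg·m²·s⁻²·A⁻².
V = W/A (potential = power per current),
    = kg·m²·s⁻³·A⁻¹.
W = J/s (power = energy per time),
    = kg·m²·s⁻³.
So W⁻² = kg⁻²·m⁻⁴·s⁶.
Combining: H·V·W⁻² = (kg·m²·s⁻²·A⁻²) · (kg·m²·s⁻³·A⁻¹) · (kg⁻²·m⁻⁴·s⁶) = s·A⁻³.

s·A⁻³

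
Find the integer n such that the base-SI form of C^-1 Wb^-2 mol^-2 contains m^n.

C = A·s = s·A (charge = current × time).
So C⁻¹ = s⁻¹·A⁻¹.
Wb = V·s (flux: a volt is a weber per second),
    = kg·m²·s⁻²·A⁻¹.
So Wb⁻² = kg⁻²·m⁻⁴·s⁴·A².
Combining: C⁻¹·Wb⁻²·mol⁻² = (s⁻¹·A⁻¹) · (kg⁻²·m⁻⁴·s⁴·A²) · mol⁻² = kg⁻²·m⁻⁴·s³·A·mol⁻².
The exponent of m is -4.

-4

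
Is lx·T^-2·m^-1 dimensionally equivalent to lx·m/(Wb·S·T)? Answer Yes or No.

Left side:
  lx = m⁻²·cd.
  T = kg·s⁻²·A⁻¹.
  So T⁻² = kg⁻²·s⁴·A².
  Combining: lx·T⁻²·m⁻¹ = (m⁻²·cd) · (kg⁻²·s⁴·A²) · m⁻¹ = kg⁻²·m⁻³·s⁴·A²·cd.
Right side:
  lx = m⁻²·cd.
  Wb = kg·m²·s⁻²·A⁻¹.
  So Wb⁻¹ = kg⁻¹·m⁻²·s²·A.
  S = kg⁻¹·m⁻²·s³·A².
  So S⁻¹ = kg·m²·s⁻³·A⁻².
  T = kg·s⁻²·A⁻¹.
  So T⁻¹ = kg⁻¹·s²·A.
  Combining: lx·Wb⁻¹·S⁻¹·T⁻¹·m = (m⁻²·cd) · (kg⁻¹·m⁻²·s²·A) · (kg·m²·s⁻³·A⁻²) · (kg⁻¹·s²·A) · m = kg⁻¹·m⁻¹·s·cd.
Left is kg⁻²·m⁻³·s⁴·A²·cd; right is kg⁻¹·m⁻¹·s·cd — different.

No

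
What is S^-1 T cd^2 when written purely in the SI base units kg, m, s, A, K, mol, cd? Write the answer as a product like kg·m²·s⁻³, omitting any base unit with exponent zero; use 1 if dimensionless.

kg²·m²·s⁻⁵·A⁻³·cd²

S = kg⁻¹·m⁻²·s³·A².
So S⁻¹ = kg·m²·s⁻³·A⁻².
T = kg·s⁻²·A⁻¹.
Combining: S⁻¹·T·cd² = (kg·m²·s⁻³·A⁻²) · (kg·s⁻²·A⁻¹) · cd² = kg²·m²·s⁻⁵·A⁻³·cd².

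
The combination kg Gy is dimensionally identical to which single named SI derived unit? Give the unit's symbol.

J

Gy = m²·s⁻².
Combining: kg·Gy = kg · (m²·s⁻²) = kg·m²·s⁻².
kg·m²·s⁻² is the base-SI form of the joule.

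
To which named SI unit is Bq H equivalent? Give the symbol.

Bq = 1/s = s⁻¹ (activity is decays per second).
H = Wb/A (inductance = flux per current),
    = kg·m²·s⁻²·A⁻².
Combining: Bq·H = s⁻¹ · (kg·m²·s⁻²·A⁻²) = kg·m²·s⁻³·A⁻².
kg·m²·s⁻³·A⁻² is the base-SI form of the ohm.

Ω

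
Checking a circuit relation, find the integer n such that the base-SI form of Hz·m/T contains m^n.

Hz = 1/s = s⁻¹ (frequency is cycles per second).
T = Wb/m² (flux density = flux per area),
    = kg·s⁻²·A⁻¹.
So T⁻¹ = kg⁻¹·s²·A.
Combining: Hz·m·T⁻¹ = s⁻¹ · m · (kg⁻¹·s²·A) = kg⁻¹·m·s·A.
The exponent of m is 1.

1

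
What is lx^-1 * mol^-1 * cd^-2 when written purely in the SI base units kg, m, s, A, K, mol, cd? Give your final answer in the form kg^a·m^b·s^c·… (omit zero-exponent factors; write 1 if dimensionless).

m²·mol⁻¹·cd⁻³

lx = lm/m² (illuminance = luminous flux per area),
    = m⁻²·cd.
So lx⁻¹ = m²·cd⁻¹.
Combining: lx⁻¹·mol⁻¹·cd⁻² = (m²·cd⁻¹) · mol⁻¹ · cd⁻² = m²·mol⁻¹·cd⁻³.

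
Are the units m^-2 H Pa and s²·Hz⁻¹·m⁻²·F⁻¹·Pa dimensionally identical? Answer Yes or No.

No

Left side:
  H = Wb/A (inductance = flux per current),
      = kg·m²·s⁻²·A⁻².
  Pa = N/m² (pressure = force per area),
      = kg·m⁻¹·s⁻².
  Combining: m⁻²·H·Pa = m⁻² · (kg·m²·s⁻²·A⁻²) · (kg·m⁻¹·s⁻²) = kg²·m⁻¹·s⁻⁴·A⁻².
Right side:
  Hz = 1/s = s⁻¹ (frequency is cycles per second).
  So Hz⁻¹ = s.
  F = C/V (capacitance = charge per voltage),
      = A·s/(kg·m²·s⁻³·A⁻¹) (substituting C and V),
      = kg⁻¹·m⁻²·s⁴·A².
  So F⁻¹ = kg·m²·s⁻⁴·A⁻².
  Pa = N/m² (pressure = force per area),
      = kg·m⁻¹·s⁻².
  Combining: s²·Hz⁻¹·m⁻²·F⁻¹·Pa = s² · s · m⁻² · (kg·m²·s⁻⁴·A⁻²) · (kg·m⁻¹·s⁻²) = kg²·m⁻¹·s⁻³·A⁻².
Left is kg²·m⁻¹·s⁻⁴·A⁻²; right is kg²·m⁻¹·s⁻³·A⁻² — different.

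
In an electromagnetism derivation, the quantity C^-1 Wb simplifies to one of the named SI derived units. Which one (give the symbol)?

Ω

C = s·A.
So C⁻¹ = s⁻¹·A⁻¹.
Wb = kg·m²·s⁻²·A⁻¹.
Combining: C⁻¹·Wb = (s⁻¹·A⁻¹) · (kg·m²·s⁻²·A⁻¹) = kg·m²·s⁻³·A⁻².
kg·m²·s⁻³·A⁻² is the base-SI form of the ohm.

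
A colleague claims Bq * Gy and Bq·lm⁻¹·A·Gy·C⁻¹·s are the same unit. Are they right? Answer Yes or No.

Left side:
  Bq = s⁻¹.
  Gy = m²·s⁻².
  Combining: Bq·Gy = s⁻¹ · (m²·s⁻²) = m²·s⁻³.
Right side:
  Bq = s⁻¹.
  lm = cd.
  So lm⁻¹ = cd⁻¹.
  Gy = m²·s⁻².
  C = s·A.
  So C⁻¹ = s⁻¹·A⁻¹.
  Combining: Bq·lm⁻¹·A·Gy·C⁻¹·s = s⁻¹ · cd⁻¹ · A · (m²·s⁻²) · (s⁻¹·A⁻¹) · s = m²·s⁻³·cd⁻¹.
Left is m²·s⁻³; right is m²·s⁻³·cd⁻¹ — different.

No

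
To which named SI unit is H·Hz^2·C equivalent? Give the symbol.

V

H = Wb/A (inductance = flux per current),
    = kg·m²·s⁻²·A⁻².
Hz = 1/s = s⁻¹ (frequency is cycles per second).
So Hz² = s⁻².
C = A·s = s·A (charge = current × time).
Combining: H·Hz²·C = (kg·m²·s⁻²·A⁻²) · s⁻² · (s·A) = kg·m²·s⁻³·A⁻¹.
kg·m²·s⁻³·A⁻¹ is the base-SI form of the volt.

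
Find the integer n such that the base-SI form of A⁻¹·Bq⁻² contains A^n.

Bq = 1/s = s⁻¹ (activity is decays per second).
So Bq⁻² = s².
Combining: A⁻¹·Bq⁻² = A⁻¹ · s² = s²·A⁻¹.
The exponent of A is -1.

-1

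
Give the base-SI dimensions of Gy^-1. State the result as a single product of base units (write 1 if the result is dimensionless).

Gy = J/kg (absorbed dose = energy per mass),
    = m²·s⁻².
So Gy⁻¹ = m⁻²·s².

m⁻²·s²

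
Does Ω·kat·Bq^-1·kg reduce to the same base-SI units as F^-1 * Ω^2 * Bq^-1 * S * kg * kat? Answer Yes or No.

No

Left side:
  Ω = kg·m²·s⁻³·A⁻².
  kat = s⁻¹·mol.
  Bq = s⁻¹.
  So Bq⁻¹ = s.
  Combining: Ω·kat·Bq⁻¹·kg = (kg·m²·s⁻³·A⁻²) · (s⁻¹·mol) · s · kg = kg²·m²·s⁻³·A⁻²·mol.
Right side:
  F = C/V (capacitance = charge per voltage),
      = A·s/(kg·m²·s⁻³·A⁻¹) (substituting C and V),
      = kg⁻¹·m⁻²·s⁴·A².
  So F⁻¹ = kg·m²·s⁻⁴·A⁻².
  Ω = V/A (resistance = voltage per current),
      = kg·m²·s⁻³·A⁻².
  So Ω² = kg²·m⁴·s⁻⁶·A⁻⁴.
  Bq = 1/s = s⁻¹ (activity is decays per second).
  So Bq⁻¹ = s.
  S = 1/Ω (conductance is reciprocal resistance),
      = kg⁻¹·m⁻²·s³·A².
  kat = mol/s = s⁻¹·mol (catalytic activity).
  Combining: F⁻¹·Ω²·Bq⁻¹·S·kg·kat = (kg·m²·s⁻⁴·A⁻²) · (kg²·m⁴·s⁻⁶·A⁻⁴) · s · (kg⁻¹·m⁻²·s³·A²) · kg · (s⁻¹·mol) = kg³·m⁴·s⁻⁷·A⁻⁴·mol.
Left is kg²·m²·s⁻³·A⁻²·mol; right is kg³·m⁴·s⁻⁷·A⁻⁴·mol — different.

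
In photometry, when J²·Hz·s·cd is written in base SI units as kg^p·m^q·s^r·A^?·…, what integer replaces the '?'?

J = kg·m²·s⁻².
So J² = kg²·m⁴·s⁻⁴.
Hz = s⁻¹.
Combining: J²·Hz·s·cd = (kg²·m⁴·s⁻⁴) · s⁻¹ · s · cd = kg²·m⁴·s⁻⁴·cd.
The exponent of A is 0.

0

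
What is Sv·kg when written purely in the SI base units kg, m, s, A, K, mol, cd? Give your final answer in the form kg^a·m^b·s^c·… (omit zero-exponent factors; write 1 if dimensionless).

Sv = m²·s⁻².
Combining: Sv·kg = (m²·s⁻²) · kg = kg·m²·s⁻².

kg·m²·s⁻²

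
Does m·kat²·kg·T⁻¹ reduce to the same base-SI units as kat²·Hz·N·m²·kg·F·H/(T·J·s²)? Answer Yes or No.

No

Left side:
  kat = s⁻¹·mol.
  So kat² = s⁻²·mol².
  T = kg·s⁻²·A⁻¹.
  So T⁻¹ = kg⁻¹·s²·A.
  Combining: m·kat²·kg·T⁻¹ = m · (s⁻²·mol²) · kg · (kg⁻¹·s²·A) = m·A·mol².
Right side:
  T = kg·s⁻²·A⁻¹.
  So T⁻¹ = kg⁻¹·s²·A.
  kat = s⁻¹·mol.
  So kat² = s⁻²·mol².
  Hz = s⁻¹.
  N = kg·m·s⁻².
  J = kg·m²·s⁻².
  So J⁻¹ = kg⁻¹·m⁻²·s².
  F = kg⁻¹·m⁻²·s⁴·A².
  H = kg·m²·s⁻²·A⁻².
  Combining: T⁻¹·kat²·Hz·N·m²·J⁻¹·kg·s⁻²·F·H = (kg⁻¹·s²·A) · (s⁻²·mol²) · s⁻¹ · (kg·m·s⁻²) · m² · (kg⁻¹·m⁻²·s²) · kg · s⁻² · (kg⁻¹·m⁻²·s⁴·A²) · (kg·m²·s⁻²·A⁻²) = m·s⁻¹·A·mol².
Left is m·A·mol²; right is m·s⁻¹·A·mol² — different.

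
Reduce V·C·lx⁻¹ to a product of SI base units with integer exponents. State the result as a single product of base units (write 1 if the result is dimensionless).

kg·m⁴·s⁻²·cd⁻¹

V = W/A (potential = power per current),
    = kg·m²·s⁻³·A⁻¹.
C = A·s = s·A (charge = current × time).
lx = lm/m² (illuminance = luminous flux per area),
    = m⁻²·cd.
So lx⁻¹ = m²·cd⁻¹.
Combining: V·C·lx⁻¹ = (kg·m²·s⁻³·A⁻¹) · (s·A) · (m²·cd⁻¹) = kg·m⁴·s⁻²·cd⁻¹.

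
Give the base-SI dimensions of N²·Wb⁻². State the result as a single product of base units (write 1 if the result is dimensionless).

N = kg·m·s⁻².
So N² = kg²·m²·s⁻⁴.
Wb = kg·m²·s⁻²·A⁻¹.
So Wb⁻² = kg⁻²·m⁻⁴·s⁴·A².
Combining: N²·Wb⁻² = (kg²·m²·s⁻⁴) · (kg⁻²·m⁻⁴·s⁴·A²) = m⁻²·A².

m⁻²·A²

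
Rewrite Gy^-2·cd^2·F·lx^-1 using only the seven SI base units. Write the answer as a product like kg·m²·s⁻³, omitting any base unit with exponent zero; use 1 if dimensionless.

kg⁻¹·m⁻⁴·s⁸·A²·cd

Gy = J/kg (absorbed dose = energy per mass),
    = m²·s⁻².
So Gy⁻² = m⁻⁴·s⁴.
F = C/V (capacitance = charge per voltage),
    = A·s/(kg·m²·s⁻³·A⁻¹) (substituting C and V),
    = kg⁻¹·m⁻²·s⁴·A².
lx = lm/m² (illuminance = luminous flux per area),
    = m⁻²·cd.
So lx⁻¹ = m²·cd⁻¹.
Combining: Gy⁻²·cd²·F·lx⁻¹ = (m⁻⁴·s⁴) · cd² · (kg⁻¹·m⁻²·s⁴·A²) · (m²·cd⁻¹) = kg⁻¹·m⁻⁴·s⁸·A²·cd.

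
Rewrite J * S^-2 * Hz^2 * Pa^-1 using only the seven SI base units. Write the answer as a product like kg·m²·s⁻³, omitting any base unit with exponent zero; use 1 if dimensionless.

J = kg·m²·s⁻².
S = kg⁻¹·m⁻²·s³·A².
So S⁻² = kg²·m⁴·s⁻⁶·A⁻⁴.
Hz = s⁻¹.
So Hz² = s⁻².
Pa = kg·m⁻¹·s⁻².
So Pa⁻¹ = kg⁻¹·m·s².
Combining: J·S⁻²·Hz²·Pa⁻¹ = (kg·m²·s⁻²) · (kg²·m⁴·s⁻⁶·A⁻⁴) · s⁻² · (kg⁻¹·m·s²) = kg²·m⁷·s⁻⁸·A⁻⁴.

kg²·m⁷·s⁻⁸·A⁻⁴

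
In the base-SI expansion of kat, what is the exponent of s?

-1

kat = s⁻¹·mol.
The exponent of s is -1.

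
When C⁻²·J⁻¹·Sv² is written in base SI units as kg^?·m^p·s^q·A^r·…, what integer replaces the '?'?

C = A·s = s·A (charge = current × time).
So C⁻² = s⁻²·A⁻².
J = N·m (work = force × distance),
    = kg·m²·s⁻².
So J⁻¹ = kg⁻¹·m⁻²·s².
Sv = J/kg (equivalent dose = energy per mass),
    = m²·s⁻².
So Sv² = m⁴·s⁻⁴.
Combining: C⁻²·J⁻¹·Sv² = (s⁻²·A⁻²) · (kg⁻¹·m⁻²·s²) · (m⁴·s⁻⁴) = kg⁻¹·m²·s⁻⁴·A⁻².
The exponent of kg is -1.

-1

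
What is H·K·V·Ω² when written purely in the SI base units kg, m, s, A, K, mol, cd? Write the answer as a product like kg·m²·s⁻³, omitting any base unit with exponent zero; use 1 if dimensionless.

H = Wb/A (inductance = flux per current),
    = kg·m²·s⁻²·A⁻².
V = W/A (potential = power per current),
    = kg·m²·s⁻³·A⁻¹.
Ω = V/A (resistance = voltage per current),
    = kg·m²·s⁻³·A⁻².
So Ω² = kg²·m⁴·s⁻⁶·A⁻⁴.
Combining: H·K·V·Ω² = (kg·m²·s⁻²·A⁻²) · K · (kg·m²·s⁻³·A⁻¹) · (kg²·m⁴·s⁻⁶·A⁻⁴) = kg⁴·m⁸·s⁻¹¹·A⁻⁷·K.

kg⁴·m⁸·s⁻¹¹·A⁻⁷·K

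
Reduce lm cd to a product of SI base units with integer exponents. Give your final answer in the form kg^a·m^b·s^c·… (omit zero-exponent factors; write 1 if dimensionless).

cd²

lm = cd·sr = cd (luminous flux; sr is dimensionless).
Combining: lm·cd = cd · cd = cd².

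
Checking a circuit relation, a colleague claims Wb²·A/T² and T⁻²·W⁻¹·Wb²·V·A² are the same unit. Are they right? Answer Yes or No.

Left side:
  T = kg·s⁻²·A⁻¹.
  So T⁻² = kg⁻²·s⁴·A².
  Wb = kg·m²·s⁻²·A⁻¹.
  So Wb² = kg²·m⁴·s⁻⁴·A⁻².
  Combining: T⁻²·Wb²·A = (kg⁻²·s⁴·A²) · (kg²·m⁴·s⁻⁴·A⁻²) · A = m⁴·A.
Right side:
  T = Wb/m² (flux density = flux per area),
      = kg·s⁻²·A⁻¹.
  So T⁻² = kg⁻²·s⁴·A².
  W = J/s (power = energy per time),
      = kg·m²·s⁻³.
  So W⁻¹ = kg⁻¹·m⁻²·s³.
  Wb = V·s (flux: a volt is a weber per second),
      = kg·m²·s⁻²·A⁻¹.
  So Wb² = kg²·m⁴·s⁻⁴·A⁻².
  V = W/A (potential = power per current),
      = kg·m²·s⁻³·A⁻¹.
  Combining: T⁻²·W⁻¹·Wb²·V·A² = (kg⁻²·s⁴·A²) · (kg⁻¹·m⁻²·s³) · (kg²·m⁴·s⁻⁴·A⁻²) · (kg·m²·s⁻³·A⁻¹) · A² = m⁴·A.
Both reduce to m⁴·A.

Yes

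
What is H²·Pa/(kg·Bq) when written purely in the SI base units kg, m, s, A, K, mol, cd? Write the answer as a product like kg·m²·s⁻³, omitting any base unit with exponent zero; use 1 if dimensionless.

kg²·m³·s⁻⁵·A⁻⁴

Bq = 1/s = s⁻¹ (activity is decays per second).
So Bq⁻¹ = s.
H = Wb/A (inductance = flux per current),
    = kg·m²·s⁻²·A⁻².
So H² = kg²·m⁴·s⁻⁴·A⁻⁴.
Pa = N/m² (pressure = force per area),
    = kg·m⁻¹·s⁻².
Combining: kg⁻¹·Bq⁻¹·H²·Pa = kg⁻¹ · s · (kg²·m⁴·s⁻⁴·A⁻⁴) · (kg·m⁻¹·s⁻²) = kg²·m³·s⁻⁵·A⁻⁴.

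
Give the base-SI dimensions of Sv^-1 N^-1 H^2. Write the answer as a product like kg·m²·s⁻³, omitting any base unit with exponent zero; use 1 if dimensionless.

Sv = J/kg (equivalent dose = energy per mass),
    = m²·s⁻².
So Sv⁻¹ = m⁻²·s².
N = kg·m/s² = kg·m·s⁻² (force = mass × acceleration).
So N⁻¹ = kg⁻¹·m⁻¹·s².
H = Wb/A (inductance = flux per current),
    = kg·m²·s⁻²·A⁻².
So H² = kg²·m⁴·s⁻⁴·A⁻⁴.
Combining: Sv⁻¹·N⁻¹·H² = (m⁻²·s²) · (kg⁻¹·m⁻¹·s²) · (kg²·m⁴·s⁻⁴·A⁻⁴) = kg·m·A⁻⁴.

kg·m·A⁻⁴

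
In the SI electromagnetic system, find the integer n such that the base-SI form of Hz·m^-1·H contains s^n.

Hz = s⁻¹.
H = kg·m²·s⁻²·A⁻².
Combining: Hz·m⁻¹·H = s⁻¹ · m⁻¹ · (kg·m²·s⁻²·A⁻²) = kg·m·s⁻³·A⁻².
The exponent of s is -3.

-3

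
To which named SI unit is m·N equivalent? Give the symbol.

J

N = kg·m/s² = kg·m·s⁻² (force = mass × acceleration).
Combining: m·N = m · (kg·m·s⁻²) = kg·m²·s⁻².
kg·m²·s⁻² is the base-SI form of the joule.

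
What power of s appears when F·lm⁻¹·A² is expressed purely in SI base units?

F = kg⁻¹·m⁻²·s⁴·A².
lm = cd.
So lm⁻¹ = cd⁻¹.
Combining: F·lm⁻¹·A² = (kg⁻¹·m⁻²·s⁴·A²) · cd⁻¹ · A² = kg⁻¹·m⁻²·s⁴·A⁴·cd⁻¹.
The exponent of s is 4.

4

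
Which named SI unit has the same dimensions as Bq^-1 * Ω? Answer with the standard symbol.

H

Bq = 1/s = s⁻¹ (activity is decays per second).
So Bq⁻¹ = s.
Ω = V/A (resistance = voltage per current),
    = kg·m²·s⁻³·A⁻².
Combining: Bq⁻¹·Ω = s · (kg·m²·s⁻³·A⁻²) = kg·m²·s⁻²·A⁻².
kg·m²·s⁻²·A⁻² is the base-SI form of the henry.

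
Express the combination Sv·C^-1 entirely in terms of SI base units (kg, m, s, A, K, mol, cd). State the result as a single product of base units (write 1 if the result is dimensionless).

Sv = J/kg (equivalent dose = energy per mass),
    = m²·s⁻².
C = A·s = s·A (charge = current × time).
So C⁻¹ = s⁻¹·A⁻¹.
Combining: Sv·C⁻¹ = (m²·s⁻²) · (s⁻¹·A⁻¹) = m²·s⁻³·A⁻¹.

m²·s⁻³·A⁻¹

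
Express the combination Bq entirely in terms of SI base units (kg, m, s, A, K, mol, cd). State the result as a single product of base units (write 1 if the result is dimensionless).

Bq = 1/s = s⁻¹ (activity is decays per second).

s⁻¹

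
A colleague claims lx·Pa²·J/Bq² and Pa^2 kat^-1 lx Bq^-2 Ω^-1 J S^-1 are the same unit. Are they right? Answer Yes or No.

No

Left side:
  lx = lm/m² (illuminance = luminous flux per area),
      = m⁻²·cd.
  Pa = N/m² (pressure = force per area),
      = kg·m⁻¹·s⁻².
  So Pa² = kg²·m⁻²·s⁻⁴.
  Bq = 1/s = s⁻¹ (activity is decays per second).
  So Bq⁻² = s².
  J = N·m (work = force × distance),
      = kg·m²·s⁻².
  Combining: lx·Pa²·Bq⁻²·J = (m⁻²·cd) · (kg²·m⁻²·s⁻⁴) · s² · (kg·m²·s⁻²) = kg³·m⁻²·s⁻⁴·cd.
Right side:
  Pa = N/m² (pressure = force per area),
      = kg·m⁻¹·s⁻².
  So Pa² = kg²·m⁻²·s⁻⁴.
  kat = mol/s = s⁻¹·mol (catalytic activity).
  So kat⁻¹ = s·mol⁻¹.
  lx = lm/m² (illuminance = luminous flux per area),
      = m⁻²·cd.
  Bq = 1/s = s⁻¹ (activity is decays per second).
  So Bq⁻² = s².
  Ω = V/A (resistance = voltage per current),
      = kg·m²·s⁻³·A⁻².
  So Ω⁻¹ = kg⁻¹·m⁻²·s³·A².
  J = N·m (work = force × distance),
      = kg·m²·s⁻².
  S = 1/Ω (conductance is reciprocal resistance),
      = kg⁻¹·m⁻²·s³·A².
  So S⁻¹ = kg·m²·s⁻³·A⁻².
  Combining: Pa²·kat⁻¹·lx·Bq⁻²·Ω⁻¹·J·S⁻¹ = (kg²·m⁻²·s⁻⁴) · (s·mol⁻¹) · (m⁻²·cd) · s² · (kg⁻¹·m⁻²·s³·A²) · (kg·m²·s⁻²) · (kg·m²·s⁻³·A⁻²) = kg³·m⁻²·s⁻³·mol⁻¹·cd.
Left is kg³·m⁻²·s⁻⁴·cd; right is kg³·m⁻²·s⁻³·mol⁻¹·cd — different.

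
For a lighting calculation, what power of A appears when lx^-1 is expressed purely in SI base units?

lx = m⁻²·cd.
So lx⁻¹ = m²·cd⁻¹.
The exponent of A is 0.

0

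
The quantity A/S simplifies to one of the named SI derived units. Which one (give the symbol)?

V

S = 1/Ω (conductance is reciprocal resistance),
    = kg⁻¹·m⁻²·s³·A².
So S⁻¹ = kg·m²·s⁻³·A⁻².
Combining: A·S⁻¹ = A · (kg·m²·s⁻³·A⁻²) = kg·m²·s⁻³·A⁻¹.
kg·m²·s⁻³·A⁻¹ is the base-SI form of the volt.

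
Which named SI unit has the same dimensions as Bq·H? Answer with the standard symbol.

Ω

Bq = 1/s = s⁻¹ (activity is decays per second).
H = Wb/A (inductance = flux per current),
    = kg·m²·s⁻²·A⁻².
Combining: Bq·H = s⁻¹ · (kg·m²·s⁻²·A⁻²) = kg·m²·s⁻³·A⁻².
kg·m²·s⁻³·A⁻² is the base-SI form of the ohm.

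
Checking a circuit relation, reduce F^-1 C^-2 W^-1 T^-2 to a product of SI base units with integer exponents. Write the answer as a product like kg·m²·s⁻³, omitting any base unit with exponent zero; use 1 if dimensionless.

kg⁻²·s·A⁻²

F = C/V (capacitance = charge per voltage),
    = A·s/(kg·m²·s⁻³·A⁻¹) (substituting C and V),
    = kg⁻¹·m⁻²·s⁴·A².
So F⁻¹ = kg·m²·s⁻⁴·A⁻².
C = A·s = s·A (charge = current × time).
So C⁻² = s⁻²·A⁻².
W = J/s (power = energy per time),
    = kg·m²·s⁻³.
So W⁻¹ = kg⁻¹·m⁻²·s³.
T = Wb/m² (flux density = flux per area),
    = kg·s⁻²·A⁻¹.
So T⁻² = kg⁻²·s⁴·A².
Combining: F⁻¹·C⁻²·W⁻¹·T⁻² = (kg·m²·s⁻⁴·A⁻²) · (s⁻²·A⁻²) · (kg⁻¹·m⁻²·s³) · (kg⁻²·s⁴·A²) = kg⁻²·s·A⁻².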